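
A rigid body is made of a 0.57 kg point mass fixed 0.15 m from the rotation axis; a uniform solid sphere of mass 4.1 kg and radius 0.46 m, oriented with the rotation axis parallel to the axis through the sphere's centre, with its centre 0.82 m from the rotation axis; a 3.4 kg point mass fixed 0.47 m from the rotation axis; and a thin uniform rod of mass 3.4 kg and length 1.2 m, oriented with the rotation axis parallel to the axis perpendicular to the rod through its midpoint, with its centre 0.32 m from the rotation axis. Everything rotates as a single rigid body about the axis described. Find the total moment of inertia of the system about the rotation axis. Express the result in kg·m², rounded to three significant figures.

Point mass: I_cm = 0; centre at d = 0.15 m, so the parallel axis theorem gives I = 0 + (0.57)(0.15)² = 0.012825 kg·m².
Solid sphere: I_cm = (2/5)MR² = (2/5)(4.1)(0.46)² = 0.34702 kg·m²; centre at d = 0.82 m, so the parallel axis theorem gives I = 0.34702 + (4.1)(0.82)² = 3.1039 kg·m².
Point mass: I_cm = 0; centre at d = 0.47 m, so the parallel axis theorem gives I = 0 + (3.4)(0.47)² = 0.75106 kg·m².
Thin rod: I_cm = (1/12)ML² = (1/12)(3.4)(1.2)² = 0.408 kg·m²; centre at d = 0.32 m, so the parallel axis theorem gives I = 0.408 + (3.4)(0.32)² = 0.75616 kg·m².
Total I = 0.012825 + 3.1039 + 0.75106 + 0.75616 = 4.6239 kg·m².

4.62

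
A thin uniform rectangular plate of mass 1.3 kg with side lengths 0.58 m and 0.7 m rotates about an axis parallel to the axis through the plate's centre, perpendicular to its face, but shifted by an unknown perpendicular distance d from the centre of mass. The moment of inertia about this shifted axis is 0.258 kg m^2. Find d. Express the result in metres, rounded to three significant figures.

About the centre-of-mass axis, I_cm = (1/12)M(a²+b²) = (1/12)(1.3)[(0.58)² + (0.7)²] = 0.089527 kg m^2.
Parallel axis theorem: I = I_cm + Md², so Md² = 0.258 − 0.089527 = 0.16847 kg m^2.
d = √(0.16847 / 1.3) = 0.35999 m.

0.360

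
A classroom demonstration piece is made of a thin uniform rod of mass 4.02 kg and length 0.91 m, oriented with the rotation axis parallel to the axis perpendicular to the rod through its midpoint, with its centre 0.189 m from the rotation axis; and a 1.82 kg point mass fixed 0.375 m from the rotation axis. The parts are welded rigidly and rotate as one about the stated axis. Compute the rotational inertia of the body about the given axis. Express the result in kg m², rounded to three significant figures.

Thin rod: I_cm = (1/12)ML² = (1/12)(4.02)(0.91)² = 0.27741 kg m²; centre at d = 0.189 m, so the parallel axis theorem gives I = 0.27741 + (4.02)(0.189)² = 0.42101 kg m².
Point mass: I_cm = 0; centre at d = 0.375 m, so the parallel axis theorem gives I = 0 + (1.82)(0.375)² = 0.25594 kg m².
Total I = 0.42101 + 0.25594 = 0.67695 kg m².

0.677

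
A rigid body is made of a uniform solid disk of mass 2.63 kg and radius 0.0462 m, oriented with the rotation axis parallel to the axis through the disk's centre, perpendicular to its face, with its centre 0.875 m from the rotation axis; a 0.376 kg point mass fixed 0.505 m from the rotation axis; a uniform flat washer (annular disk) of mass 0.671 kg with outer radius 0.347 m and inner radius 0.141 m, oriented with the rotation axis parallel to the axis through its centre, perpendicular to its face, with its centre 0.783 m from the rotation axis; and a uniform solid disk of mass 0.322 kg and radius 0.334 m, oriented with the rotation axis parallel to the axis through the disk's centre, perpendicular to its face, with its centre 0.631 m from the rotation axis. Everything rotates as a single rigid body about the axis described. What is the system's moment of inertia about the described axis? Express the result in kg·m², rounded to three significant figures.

Solid disk: I_cm = (1/2)MR² = (1/2)(2.63)(0.0462)² = 0.0028068 kg·m²; centre at d = 0.875 m, so the parallel axis theorem gives I = 0.0028068 + (2.63)(0.875)² = 2.0164 kg·m².
Point mass: I_cm = 0; centre at d = 0.505 m, so the parallel axis theorem gives I = 0 + (0.376)(0.505)² = 0.095889 kg·m².
Annular disk: I_cm = (1/2)M(R²+r²) = (1/2)(0.671)[(0.347)² + (0.141)²] = 0.047067 kg·m²; centre at d = 0.783 m, so the parallel axis theorem gives I = 0.047067 + (0.671)(0.783)² = 0.45845 kg·m².
Solid disk: I_cm = (1/2)MR² = (1/2)(0.322)(0.334)² = 0.017961 kg·m²; centre at d = 0.631 m, so the parallel axis theorem gives I = 0.017961 + (0.322)(0.631)² = 0.14617 kg·m².
Total I = 2.0164 + 0.095889 + 0.45845 + 0.14617 = 2.7169 kg·m².

2.72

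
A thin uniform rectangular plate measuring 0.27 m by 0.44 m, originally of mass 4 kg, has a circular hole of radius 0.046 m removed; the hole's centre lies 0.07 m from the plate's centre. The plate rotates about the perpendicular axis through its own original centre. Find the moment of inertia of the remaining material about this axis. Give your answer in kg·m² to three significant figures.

Unpierced body about its centre: I₀ = (1/12)M(a²+b²) = (1/12)(4)[(0.27)² + (0.44)²] = 0.088833 kg·m².
The removed disk has mass m = M·πr²/(ab) = (4)·π(0.046)²/(0.27·0.44) = 0.22383 kg (same uniform areal density).
Its moment of inertia about the rotation axis (parallel-axis theorem): I_hole = (1/2)mr² + md² = (1/2)(0.22383)(0.046)² + (0.22383)(0.07)² = 0.0013336 kg·m².
Treating the hole as negative mass, I = I₀ − I_hole = 0.088833 − 0.0013336 = 0.0875 kg·m².

0.0875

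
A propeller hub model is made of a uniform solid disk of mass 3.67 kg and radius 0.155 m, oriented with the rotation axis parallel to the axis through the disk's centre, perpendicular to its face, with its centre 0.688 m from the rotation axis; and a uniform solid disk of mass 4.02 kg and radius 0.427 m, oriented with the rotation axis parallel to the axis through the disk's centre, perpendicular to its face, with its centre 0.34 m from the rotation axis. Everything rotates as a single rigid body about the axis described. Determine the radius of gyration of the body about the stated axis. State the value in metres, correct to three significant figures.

Solid disk: I_cm = (1/2)MR² = (1/2)(3.67)(0.155)² = 0.044086 kg·m²; centre at d = 0.688 m, so I = I_cm + Md² gives I = 0.044086 + (3.67)(0.688)² = 1.7813 kg·m².
Solid disk: I_cm = (1/2)MR² = (1/2)(4.02)(0.427)² = 0.36648 kg·m²; centre at d = 0.34 m, so I = I_cm + Md² gives I = 0.36648 + (4.02)(0.34)² = 0.83119 kg·m².
Total I = 2.6125 kg·m²; total mass M = 7.69 kg.
k = √(I/M) = √(2.6125/7.69) = 0.58286 m.

0.583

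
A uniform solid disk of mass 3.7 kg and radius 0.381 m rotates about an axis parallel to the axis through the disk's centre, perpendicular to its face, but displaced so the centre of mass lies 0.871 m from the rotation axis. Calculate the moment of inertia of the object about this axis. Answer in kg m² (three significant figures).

3.08

I_cm = (1/2)MR² = (1/2)(3.7)(0.381)² = 0.26855 kg m²; centre at d = 0.871 m, so the parallel axis theorem gives I = 0.26855 + (3.7)(0.871)² = 3.0755 kg m².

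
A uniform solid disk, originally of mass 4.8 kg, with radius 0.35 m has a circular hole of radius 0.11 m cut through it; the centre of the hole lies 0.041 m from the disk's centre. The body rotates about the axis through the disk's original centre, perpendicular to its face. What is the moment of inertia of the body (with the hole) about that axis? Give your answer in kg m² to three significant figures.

Unpierced body about its centre: I₀ = (1/2)MR² = (1/2)(4.8)(0.35)² = 0.294 kg m².
The removed disk has mass m = M·(r/R)² = (4.8)(0.11/0.35)² = 0.47412 kg (same uniform areal density).
Its moment of inertia about the rotation axis (parallel-axis theorem): I_hole = (1/2)mr² + md² = (1/2)(0.47412)(0.11)² + (0.47412)(0.041)² = 0.0036654 kg m².
Treating the hole as negative mass, I = I₀ − I_hole = 0.294 − 0.0036654 = 0.29033 kg m².

0.290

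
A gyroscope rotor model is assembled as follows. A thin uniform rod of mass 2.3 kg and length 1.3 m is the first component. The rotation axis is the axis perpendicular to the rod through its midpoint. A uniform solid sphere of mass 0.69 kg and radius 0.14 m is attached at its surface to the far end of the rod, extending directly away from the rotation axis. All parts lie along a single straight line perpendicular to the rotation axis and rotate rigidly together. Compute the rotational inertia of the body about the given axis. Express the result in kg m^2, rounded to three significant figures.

0.760

Thin rod: I_cm = (1/12)ML² = (1/12)(2.3)(1.3)² = 0.32392 kg m^2; axis through the centre, so I = 0.32392 kg m^2.
Solid sphere: I_cm = (2/5)MR² = (2/5)(0.69)(0.14)² = 0.0054096 kg m^2; centre at d = 0.65 + 0.14 = 0.79 m, so I = I_cm + Md² gives I = 0.0054096 + (0.69)(0.79)² = 0.43604 kg m^2.
Total I = 0.32392 + 0.43604 = 0.75996 kg m^2.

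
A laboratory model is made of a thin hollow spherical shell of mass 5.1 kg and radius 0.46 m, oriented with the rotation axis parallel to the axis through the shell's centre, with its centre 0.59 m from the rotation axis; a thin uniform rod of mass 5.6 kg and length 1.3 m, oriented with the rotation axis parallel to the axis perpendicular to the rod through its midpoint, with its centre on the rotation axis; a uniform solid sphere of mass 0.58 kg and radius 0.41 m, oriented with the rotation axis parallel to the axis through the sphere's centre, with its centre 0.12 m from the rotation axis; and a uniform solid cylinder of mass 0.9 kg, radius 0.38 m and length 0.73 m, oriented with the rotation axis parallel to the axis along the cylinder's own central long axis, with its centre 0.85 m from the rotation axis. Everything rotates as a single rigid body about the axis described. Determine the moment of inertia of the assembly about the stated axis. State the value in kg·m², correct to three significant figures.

Spherical shell: I_cm = (2/3)MR² = (2/3)(5.1)(0.46)² = 0.71944 kg·m²; centre at d = 0.59 m, so I = I_cm + Md² gives I = 0.71944 + (5.1)(0.59)² = 2.4947 kg·m².
Thin rod: I_cm = (1/12)ML² = (1/12)(5.6)(1.3)² = 0.78867 kg·m²; axis through the centre, so I = 0.78867 kg·m².
Solid sphere: I_cm = (2/5)MR² = (2/5)(0.58)(0.41)² = 0.038999 kg·m²; centre at d = 0.12 m, so I = I_cm + Md² gives I = 0.038999 + (0.58)(0.12)² = 0.047351 kg·m².
Solid cylinder: I_cm = (1/2)MR² = (1/2)(0.9)(0.38)² = 0.06498 kg·m²; centre at d = 0.85 m, so I = I_cm + Md² gives I = 0.06498 + (0.9)(0.85)² = 0.71523 kg·m².
Total I = 2.4947 + 0.78867 + 0.047351 + 0.71523 = 4.046 kg·m².

4.05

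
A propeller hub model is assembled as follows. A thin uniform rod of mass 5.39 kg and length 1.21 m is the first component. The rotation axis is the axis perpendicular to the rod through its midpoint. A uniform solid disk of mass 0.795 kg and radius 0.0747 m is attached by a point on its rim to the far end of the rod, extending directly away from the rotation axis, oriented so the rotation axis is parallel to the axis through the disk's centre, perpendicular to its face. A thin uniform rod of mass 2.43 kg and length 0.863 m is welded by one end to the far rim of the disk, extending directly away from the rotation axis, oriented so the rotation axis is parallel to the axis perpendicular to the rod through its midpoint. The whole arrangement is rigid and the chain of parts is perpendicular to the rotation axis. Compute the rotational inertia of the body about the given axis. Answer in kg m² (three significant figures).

4.60

Thin rod: I_cm = (1/12)ML² = (1/12)(5.39)(1.21)² = 0.65762 kg m²; axis through the centre, so I = 0.65762 kg m².
Solid disk: I_cm = (1/2)MR² = (1/2)(0.795)(0.0747)² = 0.0022181 kg m²; centre at d = 0.605 + 0.0747 = 0.6797 m, so the parallel axis theorem gives I = 0.0022181 + (0.795)(0.6797)² = 0.3695 kg m².
Thin rod: I_cm = (1/12)ML² = (1/12)(2.43)(0.863)² = 0.15082 kg m²; centre at d = 0.605 + 0.0747 + 0.0747 + 0.4315 = 1.1859 m, so the parallel axis theorem gives I = 0.15082 + (2.43)(1.1859)² = 3.5683 kg m².
Total I = 0.65762 + 0.3695 + 3.5683 = 4.5954 kg m².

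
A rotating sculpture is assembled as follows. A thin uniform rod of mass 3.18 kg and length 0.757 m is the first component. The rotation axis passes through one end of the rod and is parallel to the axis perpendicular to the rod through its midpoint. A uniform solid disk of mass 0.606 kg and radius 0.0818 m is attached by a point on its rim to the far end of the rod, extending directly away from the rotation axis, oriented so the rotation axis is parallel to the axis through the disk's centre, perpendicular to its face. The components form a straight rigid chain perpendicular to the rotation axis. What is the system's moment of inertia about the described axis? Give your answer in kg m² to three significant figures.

Thin rod: I_cm = (1/12)ML² = (1/12)(3.18)(0.757)² = 0.15186 kg m²; centre at d = 0.3785 m, so I = I_cm + Md² gives I = 0.15186 + (3.18)(0.3785)² = 0.60743 kg m².
Solid disk: I_cm = (1/2)MR² = (1/2)(0.606)(0.0818)² = 0.0020274 kg m²; centre at d = 0.3785 + 0.3785 + 0.0818 = 0.8388 m, so I = I_cm + Md² gives I = 0.0020274 + (0.606)(0.8388)² = 0.4284 kg m².
Total I = 0.60743 + 0.4284 = 1.0358 kg m².

1.04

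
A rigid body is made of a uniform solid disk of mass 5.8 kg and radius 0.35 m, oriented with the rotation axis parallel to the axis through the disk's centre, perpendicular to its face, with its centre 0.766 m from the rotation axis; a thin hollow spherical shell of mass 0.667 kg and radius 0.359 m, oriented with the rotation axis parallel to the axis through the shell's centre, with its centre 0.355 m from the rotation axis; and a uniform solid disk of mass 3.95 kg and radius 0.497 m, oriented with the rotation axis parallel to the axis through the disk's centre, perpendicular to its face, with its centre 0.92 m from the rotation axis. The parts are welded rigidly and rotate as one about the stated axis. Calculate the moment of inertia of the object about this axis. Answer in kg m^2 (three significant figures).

7.73

Solid disk: I_cm = (1/2)MR² = (1/2)(5.8)(0.35)² = 0.35525 kg m^2; centre at d = 0.766 m, so the parallel axis theorem gives I = 0.35525 + (5.8)(0.766)² = 3.7584 kg m^2.
Spherical shell: I_cm = (2/3)MR² = (2/3)(0.667)(0.359)² = 0.057309 kg m^2; centre at d = 0.355 m, so the parallel axis theorem gives I = 0.057309 + (0.667)(0.355)² = 0.14137 kg m^2.
Solid disk: I_cm = (1/2)MR² = (1/2)(3.95)(0.497)² = 0.48784 kg m^2; centre at d = 0.92 m, so the parallel axis theorem gives I = 0.48784 + (3.95)(0.92)² = 3.8311 kg m^2.
Total I = 3.7584 + 0.14137 + 3.8311 = 7.7309 kg m^2.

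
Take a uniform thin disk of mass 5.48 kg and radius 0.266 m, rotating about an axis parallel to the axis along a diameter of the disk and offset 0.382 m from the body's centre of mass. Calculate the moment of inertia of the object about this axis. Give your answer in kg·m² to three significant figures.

0.897

I_cm = (1/4)MR² = (1/4)(5.48)(0.266)² = 0.096936 kg·m²; centre at d = 0.382 m, so the parallel axis theorem gives I = 0.096936 + (5.48)(0.382)² = 0.8966 kg·m².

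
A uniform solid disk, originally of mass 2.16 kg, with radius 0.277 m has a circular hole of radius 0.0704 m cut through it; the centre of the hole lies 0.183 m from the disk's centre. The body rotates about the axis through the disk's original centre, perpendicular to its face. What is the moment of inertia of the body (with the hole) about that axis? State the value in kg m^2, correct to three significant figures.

0.0778

Unpierced body about its centre: I₀ = (1/2)MR² = (1/2)(2.16)(0.277)² = 0.082867 kg m^2.
The removed disk has mass m = M·(r/R)² = (2.16)(0.0704/0.277)² = 0.13952 kg (same uniform areal density).
Its moment of inertia about the rotation axis (parallel-axis theorem): I_hole = (1/2)mr² + md² = (1/2)(0.13952)(0.0704)² + (0.13952)(0.183)² = 0.0050182 kg m^2.
Treating the hole as negative mass, I = I₀ − I_hole = 0.082867 − 0.0050182 = 0.077849 kg m^2.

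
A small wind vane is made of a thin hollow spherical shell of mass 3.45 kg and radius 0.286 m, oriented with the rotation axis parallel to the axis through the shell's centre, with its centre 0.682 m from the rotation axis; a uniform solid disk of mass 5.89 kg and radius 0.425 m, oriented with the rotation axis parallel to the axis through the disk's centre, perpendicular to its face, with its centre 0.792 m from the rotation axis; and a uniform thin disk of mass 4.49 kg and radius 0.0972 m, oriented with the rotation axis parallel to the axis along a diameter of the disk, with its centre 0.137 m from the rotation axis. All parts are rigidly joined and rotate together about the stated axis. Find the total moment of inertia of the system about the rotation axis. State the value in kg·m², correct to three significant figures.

Spherical shell: I_cm = (2/3)MR² = (2/3)(3.45)(0.286)² = 0.18813 kg·m²; centre at d = 0.682 m, so I = I_cm + Md² gives I = 0.18813 + (3.45)(0.682)² = 1.7928 kg·m².
Solid disk: I_cm = (1/2)MR² = (1/2)(5.89)(0.425)² = 0.53194 kg·m²; centre at d = 0.792 m, so I = I_cm + Md² gives I = 0.53194 + (5.89)(0.792)² = 4.2265 kg·m².
Thin disk: I_cm = (1/4)MR² = (1/4)(4.49)(0.0972)² = 0.010605 kg·m²; centre at d = 0.137 m, so I = I_cm + Md² gives I = 0.010605 + (4.49)(0.137)² = 0.094878 kg·m².
Total I = 1.7928 + 4.2265 + 0.094878 = 6.1142 kg·m².

6.11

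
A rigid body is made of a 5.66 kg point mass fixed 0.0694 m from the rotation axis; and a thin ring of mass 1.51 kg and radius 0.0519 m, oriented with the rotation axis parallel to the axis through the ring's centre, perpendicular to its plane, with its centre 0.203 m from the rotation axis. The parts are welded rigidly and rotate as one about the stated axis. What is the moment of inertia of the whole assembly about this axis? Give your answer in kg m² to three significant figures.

Point mass: I_cm = 0; centre at d = 0.0694 m, so the parallel axis theorem gives I = 0 + (5.66)(0.0694)² = 0.027261 kg m².
Thin ring: I_cm = MR² = (1.51)(0.0519)² = 0.0040674 kg m²; centre at d = 0.203 m, so the parallel axis theorem gives I = 0.0040674 + (1.51)(0.203)² = 0.066293 kg m².
Total I = 0.027261 + 0.066293 = 0.093554 kg m².

0.0936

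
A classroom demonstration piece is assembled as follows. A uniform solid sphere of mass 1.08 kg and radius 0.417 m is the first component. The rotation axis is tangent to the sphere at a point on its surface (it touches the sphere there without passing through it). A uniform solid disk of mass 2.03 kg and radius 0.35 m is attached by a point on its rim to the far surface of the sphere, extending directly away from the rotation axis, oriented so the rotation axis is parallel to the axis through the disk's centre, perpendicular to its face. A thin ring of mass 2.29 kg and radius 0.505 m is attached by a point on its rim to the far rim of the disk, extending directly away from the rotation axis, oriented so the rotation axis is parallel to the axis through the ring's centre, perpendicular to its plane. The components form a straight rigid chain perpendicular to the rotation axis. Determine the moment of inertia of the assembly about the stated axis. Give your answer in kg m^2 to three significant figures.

Solid sphere: I_cm = (2/5)MR² = (2/5)(1.08)(0.417)² = 0.07512 kg m^2; centre at d = 0.417 m, so the parallel axis theorem gives I = 0.07512 + (1.08)(0.417)² = 0.26292 kg m^2.
Solid disk: I_cm = (1/2)MR² = (1/2)(2.03)(0.35)² = 0.12434 kg m^2; centre at d = 0.417 + 0.417 + 0.35 = 1.184 m, so the parallel axis theorem gives I = 0.12434 + (2.03)(1.184)² = 2.9701 kg m^2.
Thin ring: I_cm = MR² = (2.29)(0.505)² = 0.58401 kg m^2; centre at d = 0.417 + 0.417 + 0.35 + 0.35 + 0.505 = 2.039 m, so the parallel axis theorem gives I = 0.58401 + (2.29)(2.039)² = 10.105 kg m^2.
Total I = 0.26292 + 2.9701 + 10.105 = 13.338 kg m^2.

13.3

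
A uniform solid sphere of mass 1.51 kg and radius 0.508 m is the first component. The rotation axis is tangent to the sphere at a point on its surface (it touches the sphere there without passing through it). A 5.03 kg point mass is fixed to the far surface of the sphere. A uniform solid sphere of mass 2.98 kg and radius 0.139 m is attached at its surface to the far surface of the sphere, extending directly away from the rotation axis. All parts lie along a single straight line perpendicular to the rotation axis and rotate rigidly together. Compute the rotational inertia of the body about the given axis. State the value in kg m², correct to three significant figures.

9.74

Solid sphere: I_cm = (2/5)MR² = (2/5)(1.51)(0.508)² = 0.15587 kg m²; centre at d = 0.508 m, so the parallel axis theorem gives I = 0.15587 + (1.51)(0.508)² = 0.54555 kg m².
Point mass: I_cm = 0; centre at d = 0.508 + 0.508 = 1.016 m, so the parallel axis theorem gives I = 0 + (5.03)(1.016)² = 5.1922 kg m².
Solid sphere: I_cm = (2/5)MR² = (2/5)(2.98)(0.139)² = 0.023031 kg m²; centre at d = 0.508 + 0.508 + 0.139 = 1.155 m, so the parallel axis theorem gives I = 0.023031 + (2.98)(1.155)² = 3.9984 kg m².
Total I = 0.54555 + 5.1922 + 3.9984 = 9.7362 kg m².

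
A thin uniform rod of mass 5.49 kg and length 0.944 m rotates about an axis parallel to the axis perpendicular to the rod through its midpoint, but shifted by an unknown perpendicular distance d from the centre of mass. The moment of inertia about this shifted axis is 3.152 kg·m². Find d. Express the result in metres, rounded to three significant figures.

0.707

About the centre-of-mass axis, I_cm = (1/12)ML² = (1/12)(5.49)(0.944)² = 0.40769 kg·m².
Parallel axis theorem: I = I_cm + Md², so Md² = 3.152 − 0.40769 = 2.7443 kg·m².
d = √(2.7443 / 5.49) = 0.70702 m.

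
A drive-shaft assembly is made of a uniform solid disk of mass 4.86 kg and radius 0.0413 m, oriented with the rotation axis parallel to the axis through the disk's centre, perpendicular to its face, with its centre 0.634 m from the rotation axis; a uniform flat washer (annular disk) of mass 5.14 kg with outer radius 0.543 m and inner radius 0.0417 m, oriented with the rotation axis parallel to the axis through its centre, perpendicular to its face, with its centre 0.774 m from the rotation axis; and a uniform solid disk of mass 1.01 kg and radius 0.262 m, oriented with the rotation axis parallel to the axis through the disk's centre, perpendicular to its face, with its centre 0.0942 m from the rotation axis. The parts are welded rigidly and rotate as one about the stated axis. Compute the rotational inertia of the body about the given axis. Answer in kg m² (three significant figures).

5.84

Solid disk: I_cm = (1/2)MR² = (1/2)(4.86)(0.0413)² = 0.0041448 kg m²; centre at d = 0.634 m, so the parallel axis theorem gives I = 0.0041448 + (4.86)(0.634)² = 1.9577 kg m².
Annular disk: I_cm = (1/2)M(R²+r²) = (1/2)(5.14)[(0.543)² + (0.0417)²] = 0.76223 kg m²; centre at d = 0.774 m, so the parallel axis theorem gives I = 0.76223 + (5.14)(0.774)² = 3.8415 kg m².
Solid disk: I_cm = (1/2)MR² = (1/2)(1.01)(0.262)² = 0.034665 kg m²; centre at d = 0.0942 m, so the parallel axis theorem gives I = 0.034665 + (1.01)(0.0942)² = 0.043628 kg m².
Total I = 1.9577 + 3.8415 + 0.043628 = 5.8428 kg m².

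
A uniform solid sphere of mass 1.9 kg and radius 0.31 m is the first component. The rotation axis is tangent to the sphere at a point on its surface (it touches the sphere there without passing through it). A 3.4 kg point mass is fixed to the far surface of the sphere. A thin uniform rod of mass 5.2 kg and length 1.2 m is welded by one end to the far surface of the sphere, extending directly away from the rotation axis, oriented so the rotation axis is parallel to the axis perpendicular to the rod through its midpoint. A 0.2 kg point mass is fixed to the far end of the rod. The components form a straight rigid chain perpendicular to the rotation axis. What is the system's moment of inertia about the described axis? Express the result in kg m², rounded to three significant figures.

10.6

Solid sphere: I_cm = (2/5)MR² = (2/5)(1.9)(0.31)² = 0.073036 kg m²; centre at d = 0.31 m, so I = I_cm + Md² gives I = 0.073036 + (1.9)(0.31)² = 0.25563 kg m².
Point mass: I_cm = 0; centre at d = 0.31 + 0.31 = 0.62 m, so I = I_cm + Md² gives I = 0 + (3.4)(0.62)² = 1.307 kg m².
Thin rod: I_cm = (1/12)ML² = (1/12)(5.2)(1.2)² = 0.624 kg m²; centre at d = 0.31 + 0.31 + 0.6 = 1.22 m, so I = I_cm + Md² gives I = 0.624 + (5.2)(1.22)² = 8.3637 kg m².
Point mass: I_cm = 0; centre at d = 0.31 + 0.31 + 0.6 + 0.6 = 1.82 m, so I = I_cm + Md² gives I = 0 + (0.2)(1.82)² = 0.66248 kg m².
Total I = 0.25563 + 1.307 + 8.3637 + 0.66248 = 10.589 kg m².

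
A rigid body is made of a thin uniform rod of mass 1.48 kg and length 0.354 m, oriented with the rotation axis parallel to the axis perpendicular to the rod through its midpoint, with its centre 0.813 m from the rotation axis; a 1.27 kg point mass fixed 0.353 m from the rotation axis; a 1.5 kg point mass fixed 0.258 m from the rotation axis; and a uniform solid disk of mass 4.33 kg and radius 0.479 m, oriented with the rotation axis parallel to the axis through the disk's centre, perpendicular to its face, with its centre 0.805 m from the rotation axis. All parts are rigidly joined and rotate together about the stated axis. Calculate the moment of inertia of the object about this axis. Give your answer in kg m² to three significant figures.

4.55

Thin rod: I_cm = (1/12)ML² = (1/12)(1.48)(0.354)² = 0.015456 kg m²; centre at d = 0.813 m, so I = I_cm + Md² gives I = 0.015456 + (1.48)(0.813)² = 0.99369 kg m².
Point mass: I_cm = 0; centre at d = 0.353 m, so I = I_cm + Md² gives I = 0 + (1.27)(0.353)² = 0.15825 kg m².
Point mass: I_cm = 0; centre at d = 0.258 m, so I = I_cm + Md² gives I = 0 + (1.5)(0.258)² = 0.099846 kg m².
Solid disk: I_cm = (1/2)MR² = (1/2)(4.33)(0.479)² = 0.49674 kg m²; centre at d = 0.805 m, so I = I_cm + Md² gives I = 0.49674 + (4.33)(0.805)² = 3.3027 kg m².
Total I = 0.99369 + 0.15825 + 0.099846 + 3.3027 = 4.5545 kg m².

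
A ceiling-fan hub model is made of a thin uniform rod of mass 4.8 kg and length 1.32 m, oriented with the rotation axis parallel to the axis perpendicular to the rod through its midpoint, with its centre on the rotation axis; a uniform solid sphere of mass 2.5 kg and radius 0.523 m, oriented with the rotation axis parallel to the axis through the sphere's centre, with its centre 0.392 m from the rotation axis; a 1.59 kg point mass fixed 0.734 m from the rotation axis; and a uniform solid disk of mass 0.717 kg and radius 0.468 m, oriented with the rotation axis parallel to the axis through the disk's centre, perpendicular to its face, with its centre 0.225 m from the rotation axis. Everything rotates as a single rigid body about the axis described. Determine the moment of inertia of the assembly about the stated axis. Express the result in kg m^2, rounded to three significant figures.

2.33

Thin rod: I_cm = (1/12)ML² = (1/12)(4.8)(1.32)² = 0.69696 kg m^2; axis through the centre, so I = 0.69696 kg m^2.
Solid sphere: I_cm = (2/5)MR² = (2/5)(2.5)(0.523)² = 0.27353 kg m^2; centre at d = 0.392 m, so I = I_cm + Md² gives I = 0.27353 + (2.5)(0.392)² = 0.65769 kg m^2.
Point mass: I_cm = 0; centre at d = 0.734 m, so I = I_cm + Md² gives I = 0 + (1.59)(0.734)² = 0.85662 kg m^2.
Solid disk: I_cm = (1/2)MR² = (1/2)(0.717)(0.468)² = 0.07852 kg m^2; centre at d = 0.225 m, so I = I_cm + Md² gives I = 0.07852 + (0.717)(0.225)² = 0.11482 kg m^2.
Total I = 0.69696 + 0.65769 + 0.85662 + 0.11482 = 2.3261 kg m^2.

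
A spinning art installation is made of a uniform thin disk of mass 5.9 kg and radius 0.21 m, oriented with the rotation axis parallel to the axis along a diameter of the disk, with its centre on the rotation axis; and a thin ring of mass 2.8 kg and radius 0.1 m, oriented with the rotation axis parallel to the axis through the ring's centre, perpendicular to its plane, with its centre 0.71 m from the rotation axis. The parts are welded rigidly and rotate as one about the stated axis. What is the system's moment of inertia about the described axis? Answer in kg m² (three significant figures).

1.50

Thin disk: I_cm = (1/4)MR² = (1/4)(5.9)(0.21)² = 0.065047 kg m²; axis through the centre, so I = 0.065047 kg m².
Thin ring: I_cm = MR² = (2.8)(0.1)² = 0.028 kg m²; centre at d = 0.71 m, so the parallel axis theorem gives I = 0.028 + (2.8)(0.71)² = 1.4395 kg m².
Total I = 0.065047 + 1.4395 = 1.5045 kg m².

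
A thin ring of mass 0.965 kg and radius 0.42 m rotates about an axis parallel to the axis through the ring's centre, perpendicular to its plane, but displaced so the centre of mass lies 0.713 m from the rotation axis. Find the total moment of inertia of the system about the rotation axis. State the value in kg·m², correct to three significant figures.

I_cm = MR² = (0.965)(0.42)² = 0.17023 kg·m²; centre at d = 0.713 m, so I = I_cm + Md² gives I = 0.17023 + (0.965)(0.713)² = 0.6608 kg·m².

0.661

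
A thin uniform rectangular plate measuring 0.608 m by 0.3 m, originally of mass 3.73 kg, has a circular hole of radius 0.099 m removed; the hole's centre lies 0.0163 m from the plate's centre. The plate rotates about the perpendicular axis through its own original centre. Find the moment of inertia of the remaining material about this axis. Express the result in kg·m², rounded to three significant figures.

0.140

Unpierced body about its centre: I₀ = (1/12)M(a²+b²) = (1/12)(3.73)[(0.608)² + (0.3)²] = 0.14288 kg·m².
The removed disk has mass m = M·πr²/(ab) = (3.73)·π(0.099)²/(0.608·0.3) = 0.62966 kg (same uniform areal density).
Its moment of inertia about the rotation axis (parallel-axis theorem): I_hole = (1/2)mr² + md² = (1/2)(0.62966)(0.099)² + (0.62966)(0.0163)² = 0.0032529 kg·m².
Treating the hole as negative mass, I = I₀ − I_hole = 0.14288 − 0.0032529 = 0.13963 kg·m².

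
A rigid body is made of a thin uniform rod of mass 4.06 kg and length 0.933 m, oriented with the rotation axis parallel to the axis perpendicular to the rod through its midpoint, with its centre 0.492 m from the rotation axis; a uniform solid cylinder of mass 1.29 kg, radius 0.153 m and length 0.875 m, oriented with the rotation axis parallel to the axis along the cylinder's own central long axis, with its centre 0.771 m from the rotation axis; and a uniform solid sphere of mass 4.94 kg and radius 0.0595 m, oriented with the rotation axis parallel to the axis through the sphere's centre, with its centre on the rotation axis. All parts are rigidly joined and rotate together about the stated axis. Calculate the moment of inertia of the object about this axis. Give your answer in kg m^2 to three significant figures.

2.07

Thin rod: I_cm = (1/12)ML² = (1/12)(4.06)(0.933)² = 0.29452 kg m^2; centre at d = 0.492 m, so the parallel axis theorem gives I = 0.29452 + (4.06)(0.492)² = 1.2773 kg m^2.
Solid cylinder: I_cm = (1/2)MR² = (1/2)(1.29)(0.153)² = 0.015099 kg m^2; centre at d = 0.771 m, so the parallel axis theorem gives I = 0.015099 + (1.29)(0.771)² = 0.78193 kg m^2.
Solid sphere: I_cm = (2/5)MR² = (2/5)(4.94)(0.0595)² = 0.0069955 kg m^2; axis through the centre, so I = 0.0069955 kg m^2.
Total I = 1.2773 + 0.78193 + 0.0069955 = 2.0662 kg m^2.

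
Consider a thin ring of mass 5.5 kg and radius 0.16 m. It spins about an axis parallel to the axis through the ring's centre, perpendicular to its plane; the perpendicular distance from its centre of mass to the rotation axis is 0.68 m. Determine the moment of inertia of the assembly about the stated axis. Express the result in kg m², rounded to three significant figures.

2.68

I_cm = MR² = (5.5)(0.16)² = 0.1408 kg m²; centre at d = 0.68 m, so I = I_cm + Md² gives I = 0.1408 + (5.5)(0.68)² = 2.684 kg m².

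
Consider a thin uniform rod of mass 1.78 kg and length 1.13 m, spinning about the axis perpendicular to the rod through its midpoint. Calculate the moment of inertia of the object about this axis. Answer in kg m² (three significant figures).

I_cm = (1/12)ML² = (1/12)(1.78)(1.13)² = 0.18941 kg m²; axis through the centre, so I = 0.18941 kg m².

0.189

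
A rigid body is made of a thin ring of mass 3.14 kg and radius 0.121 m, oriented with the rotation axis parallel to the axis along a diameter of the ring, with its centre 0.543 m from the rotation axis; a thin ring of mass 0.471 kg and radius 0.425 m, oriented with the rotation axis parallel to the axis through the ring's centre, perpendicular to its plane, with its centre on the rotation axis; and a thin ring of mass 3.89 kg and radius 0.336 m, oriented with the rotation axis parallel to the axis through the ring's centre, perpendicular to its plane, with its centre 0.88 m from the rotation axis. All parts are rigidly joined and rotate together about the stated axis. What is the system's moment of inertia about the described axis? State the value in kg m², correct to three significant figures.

4.49

Thin ring: I_cm = (1/2)MR² = (1/2)(3.14)(0.121)² = 0.022986 kg m²; centre at d = 0.543 m, so I = I_cm + Md² gives I = 0.022986 + (3.14)(0.543)² = 0.94881 kg m².
Thin ring: I_cm = MR² = (0.471)(0.425)² = 0.085074 kg m²; axis through the centre, so I = 0.085074 kg m².
Thin ring: I_cm = MR² = (3.89)(0.336)² = 0.43917 kg m²; centre at d = 0.88 m, so I = I_cm + Md² gives I = 0.43917 + (3.89)(0.88)² = 3.4516 kg m².
Total I = 0.94881 + 0.085074 + 3.4516 = 4.4855 kg m².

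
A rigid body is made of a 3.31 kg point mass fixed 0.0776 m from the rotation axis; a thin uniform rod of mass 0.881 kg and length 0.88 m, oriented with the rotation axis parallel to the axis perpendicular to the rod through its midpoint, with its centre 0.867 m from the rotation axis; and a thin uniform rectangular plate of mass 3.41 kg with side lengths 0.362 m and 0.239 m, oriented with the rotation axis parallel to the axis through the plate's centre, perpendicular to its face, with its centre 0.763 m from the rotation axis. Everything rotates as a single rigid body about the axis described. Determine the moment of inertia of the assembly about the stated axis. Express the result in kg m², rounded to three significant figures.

2.78

Point mass: I_cm = 0; centre at d = 0.0776 m, so the parallel axis theorem gives I = 0 + (3.31)(0.0776)² = 0.019932 kg m².
Thin rod: I_cm = (1/12)ML² = (1/12)(0.881)(0.88)² = 0.056854 kg m²; centre at d = 0.867 m, so the parallel axis theorem gives I = 0.056854 + (0.881)(0.867)² = 0.71909 kg m².
Rectangular plate: I_cm = (1/12)M(a²+b²) = (1/12)(3.41)[(0.362)² + (0.239)²] = 0.05347 kg m²; centre at d = 0.763 m, so the parallel axis theorem gives I = 0.05347 + (3.41)(0.763)² = 2.0387 kg m².
Total I = 0.019932 + 0.71909 + 2.0387 = 2.7777 kg m².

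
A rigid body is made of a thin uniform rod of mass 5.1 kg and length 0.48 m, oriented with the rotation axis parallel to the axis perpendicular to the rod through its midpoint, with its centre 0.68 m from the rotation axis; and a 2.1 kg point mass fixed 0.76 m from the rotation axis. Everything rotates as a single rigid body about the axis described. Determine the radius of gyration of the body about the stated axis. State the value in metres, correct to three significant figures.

Thin rod: I_cm = (1/12)ML² = (1/12)(5.1)(0.48)² = 0.09792 kg m²; centre at d = 0.68 m, so I = I_cm + Md² gives I = 0.09792 + (5.1)(0.68)² = 2.4562 kg m².
Point mass: I_cm = 0; centre at d = 0.76 m, so I = I_cm + Md² gives I = 0 + (2.1)(0.76)² = 1.213 kg m².
Total I = 3.6691 kg m²; total mass M = 7.2 kg.
k = √(I/M) = √(3.6691/7.2) = 0.71386 m.

0.714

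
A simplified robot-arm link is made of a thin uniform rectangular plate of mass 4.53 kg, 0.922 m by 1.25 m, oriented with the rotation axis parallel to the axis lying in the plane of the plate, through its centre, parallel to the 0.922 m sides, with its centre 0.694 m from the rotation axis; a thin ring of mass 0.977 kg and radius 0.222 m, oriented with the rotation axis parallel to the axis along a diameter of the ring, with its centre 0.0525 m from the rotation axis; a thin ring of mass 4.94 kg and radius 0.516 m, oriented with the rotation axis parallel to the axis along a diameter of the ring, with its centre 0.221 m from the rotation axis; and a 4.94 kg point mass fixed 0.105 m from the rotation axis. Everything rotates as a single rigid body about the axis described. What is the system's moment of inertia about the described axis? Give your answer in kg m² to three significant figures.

Rectangular plate: I_cm = (1/12)Mb² = (1/12)(4.53)(1.25)² = 0.58984 kg m²; centre at d = 0.694 m, so the parallel axis theorem gives I = 0.58984 + (4.53)(0.694)² = 2.7717 kg m².
Thin ring: I_cm = (1/2)MR² = (1/2)(0.977)(0.222)² = 0.024075 kg m²; centre at d = 0.0525 m, so the parallel axis theorem gives I = 0.024075 + (0.977)(0.0525)² = 0.026768 kg m².
Thin ring: I_cm = (1/2)MR² = (1/2)(4.94)(0.516)² = 0.65765 kg m²; centre at d = 0.221 m, so the parallel axis theorem gives I = 0.65765 + (4.94)(0.221)² = 0.89893 kg m².
Point mass: I_cm = 0; centre at d = 0.105 m, so the parallel axis theorem gives I = 0 + (4.94)(0.105)² = 0.054463 kg m².
Total I = 2.7717 + 0.026768 + 0.89893 + 0.054463 = 3.7518 kg m².

3.75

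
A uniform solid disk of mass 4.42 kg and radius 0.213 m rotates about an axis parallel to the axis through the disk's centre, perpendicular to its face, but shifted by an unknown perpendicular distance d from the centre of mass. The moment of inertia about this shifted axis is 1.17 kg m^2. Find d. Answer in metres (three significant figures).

0.492

About the centre-of-mass axis, I_cm = (1/2)MR² = (1/2)(4.42)(0.213)² = 0.10027 kg m^2.
Parallel axis theorem: I = I_cm + Md², so Md² = 1.17 − 0.10027 = 1.0697 kg m^2.
d = √(1.0697 / 4.42) = 0.49196 m.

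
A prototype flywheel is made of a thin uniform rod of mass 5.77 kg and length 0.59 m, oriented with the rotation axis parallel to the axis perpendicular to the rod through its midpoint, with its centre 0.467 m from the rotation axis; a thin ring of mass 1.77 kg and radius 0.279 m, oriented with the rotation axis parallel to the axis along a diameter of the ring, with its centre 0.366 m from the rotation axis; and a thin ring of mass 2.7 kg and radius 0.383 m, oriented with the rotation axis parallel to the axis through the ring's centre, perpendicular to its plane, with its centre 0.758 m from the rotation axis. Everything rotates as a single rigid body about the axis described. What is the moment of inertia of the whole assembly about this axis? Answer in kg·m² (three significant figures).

3.68

Thin rod: I_cm = (1/12)ML² = (1/12)(5.77)(0.59)² = 0.16738 kg·m²; centre at d = 0.467 m, so I = I_cm + Md² gives I = 0.16738 + (5.77)(0.467)² = 1.4258 kg·m².
Thin ring: I_cm = (1/2)MR² = (1/2)(1.77)(0.279)² = 0.068889 kg·m²; centre at d = 0.366 m, so I = I_cm + Md² gives I = 0.068889 + (1.77)(0.366)² = 0.30599 kg·m².
Thin ring: I_cm = MR² = (2.7)(0.383)² = 0.39606 kg·m²; centre at d = 0.758 m, so I = I_cm + Md² gives I = 0.39606 + (2.7)(0.758)² = 1.9474 kg·m².
Total I = 1.4258 + 0.30599 + 1.9474 = 3.6791 kg·m².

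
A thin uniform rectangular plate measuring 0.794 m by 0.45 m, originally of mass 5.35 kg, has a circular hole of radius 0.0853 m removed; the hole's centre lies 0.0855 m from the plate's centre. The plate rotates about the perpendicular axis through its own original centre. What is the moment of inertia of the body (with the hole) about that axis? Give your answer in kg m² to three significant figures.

0.368

Unpierced body about its centre: I₀ = (1/12)M(a²+b²) = (1/12)(5.35)[(0.794)² + (0.45)²] = 0.37135 kg m².
The removed disk has mass m = M·πr²/(ab) = (5.35)·π(0.0853)²/(0.794·0.45) = 0.34227 kg (same uniform areal density).
Its moment of inertia about the rotation axis (parallel-axis theorem): I_hole = (1/2)mr² + md² = (1/2)(0.34227)(0.0853)² + (0.34227)(0.0855)² = 0.0037473 kg m².
Treating the hole as negative mass, I = I₀ − I_hole = 0.37135 − 0.0037473 = 0.3676 kg m².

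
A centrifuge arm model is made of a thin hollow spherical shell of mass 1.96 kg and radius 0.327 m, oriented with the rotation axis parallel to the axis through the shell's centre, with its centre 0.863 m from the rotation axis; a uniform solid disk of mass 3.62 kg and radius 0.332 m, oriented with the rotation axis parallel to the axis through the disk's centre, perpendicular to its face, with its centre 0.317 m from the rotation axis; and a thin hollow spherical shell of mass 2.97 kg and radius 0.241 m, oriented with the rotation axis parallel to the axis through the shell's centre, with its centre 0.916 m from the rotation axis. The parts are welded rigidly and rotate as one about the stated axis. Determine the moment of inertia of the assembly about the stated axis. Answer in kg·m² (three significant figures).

Spherical shell: I_cm = (2/3)MR² = (2/3)(1.96)(0.327)² = 0.13972 kg·m²; centre at d = 0.863 m, so the parallel axis theorem gives I = 0.13972 + (1.96)(0.863)² = 1.5995 kg·m².
Solid disk: I_cm = (1/2)MR² = (1/2)(3.62)(0.332)² = 0.19951 kg·m²; centre at d = 0.317 m, so the parallel axis theorem gives I = 0.19951 + (3.62)(0.317)² = 0.56328 kg·m².
Spherical shell: I_cm = (2/3)MR² = (2/3)(2.97)(0.241)² = 0.115 kg·m²; centre at d = 0.916 m, so the parallel axis theorem gives I = 0.115 + (2.97)(0.916)² = 2.607 kg·m².
Total I = 1.5995 + 0.56328 + 2.607 = 4.7697 kg·m².

4.77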